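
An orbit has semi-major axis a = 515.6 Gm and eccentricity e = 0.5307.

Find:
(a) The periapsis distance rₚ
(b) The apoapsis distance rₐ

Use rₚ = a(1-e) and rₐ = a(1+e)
a = 515.6 Gm = 5.156 × 10^11 m
e = 0.5307:  1 − e = 0.4693,  1 + e = 1.5307
(a) rₚ = a(1 − e) = 5.156 × 10^11 m × 0.4693 = 2.41971 × 10^11 m ≈ 242 Gm
(b) rₐ = a(1 + e) = 5.156 × 10^11 m × 1.5307 = 7.89229 × 10^11 m ≈ 789.2 Gm

Final answer:
(a) rₚ = 242 Gm
(b) rₐ = 789.2 Gm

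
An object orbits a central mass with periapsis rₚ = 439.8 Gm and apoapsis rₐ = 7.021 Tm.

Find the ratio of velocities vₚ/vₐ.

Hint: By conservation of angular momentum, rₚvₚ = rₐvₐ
rₚ = 439.8 Gm = 4.398 × 10^11 m
rₐ = 7.021 Tm = 7.021 × 10^12 m
rₚvₚ = rₐvₐ  ⇒  vₚ/vₐ = rₐ/rₚ
vₚ/vₐ = (7.021 × 10^12) / (4.398 × 10^11) = 15.9641

Final answer: vₚ/vₐ = 15.96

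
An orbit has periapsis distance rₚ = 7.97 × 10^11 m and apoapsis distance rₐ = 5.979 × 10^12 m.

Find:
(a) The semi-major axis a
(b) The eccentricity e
rₚ = 7.97 × 10^11 m
rₐ = 5.979 × 10^12 m
(a) a = (rₚ + rₐ)/2 = 3.388 × 10^12 m ≈ 3.388 × 10^12 m
(b) e = (rₐ − rₚ)/(rₐ + rₚ) = (5.182 × 10^12) / (6.776 × 10^12) = 0.764758

Final answer:
(a) a = 3.388 × 10^12 m
(b) e = 0.7648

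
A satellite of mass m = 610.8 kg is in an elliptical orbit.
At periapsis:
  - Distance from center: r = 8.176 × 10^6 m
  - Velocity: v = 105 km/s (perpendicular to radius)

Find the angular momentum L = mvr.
r = 8.176 × 10^6 m
v = 105 km/s = 105000 m/s
vr = 105000 × 8.176 × 10^6 = 8.5848 × 10^11 m²/s
L = m × vr = 610.8 × 8.5848 × 10^11 = 5.2436 × 10^14 kg·m²/s ≈ 5.244 × 10^14 kg·m²/s

Final answer: L = 5.244 × 10^14 kg·m²/s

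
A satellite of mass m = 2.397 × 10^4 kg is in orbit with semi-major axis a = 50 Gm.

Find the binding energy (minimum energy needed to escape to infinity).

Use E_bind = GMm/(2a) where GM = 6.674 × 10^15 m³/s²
a = 50 Gm = 5 × 10^10 m
GM = 6.674 × 10^15 m³/s²
m = 2.397 × 10^4 kg
GMm = 6.674 × 10^15 × 23970 = 1.59976 × 10^20 m³·kg/s²
2a = 1 × 10^11 m
E_bind = GMm/(2a) = 1.59976 × 10^9 J ≈ 1.6 GJ

Final answer: 1.6 GJ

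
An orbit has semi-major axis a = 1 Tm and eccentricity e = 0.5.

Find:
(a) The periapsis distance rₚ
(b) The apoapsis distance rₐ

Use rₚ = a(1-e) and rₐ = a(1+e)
a = 1 Tm = 1 × 10^12 m
e = 0.5:  1 − e = 0.5,  1 + e = 1.5
(a) rₚ = a(1 − e) = 1 × 10^12 m × 0.5 = 5 × 10^11 m ≈ 500 Gm
(b) rₐ = a(1 + e) = 1 × 10^12 m × 1.5 = 1.5 × 10^12 m ≈ 1.5 Tm

Final answer:
(a) rₚ = 500 Gm
(b) rₐ = 1.5 Tm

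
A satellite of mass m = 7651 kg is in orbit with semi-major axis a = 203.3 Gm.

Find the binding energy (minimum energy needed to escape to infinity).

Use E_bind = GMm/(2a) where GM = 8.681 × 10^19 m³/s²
a = 203.3 Gm = 2.033 × 10^11 m
GM = 8.681 × 10^19 m³/s²
m = 7651 kg
GMm = 8.681 × 10^19 × 7651 = 6.64183 × 10^23 m³·kg/s²
2a = 4.066 × 10^11 m
E_bind = GMm/(2a) = 1.63351 × 10^12 J ≈ 1.634 TJ

Final answer: 1.634 TJ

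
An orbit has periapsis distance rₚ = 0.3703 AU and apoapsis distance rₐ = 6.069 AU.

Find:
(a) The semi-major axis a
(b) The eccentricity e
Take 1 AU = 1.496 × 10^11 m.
rₚ = 0.3703 AU = 5.53969 × 10^10 m
rₐ = 6.069 AU = 9.07922 × 10^11 m
(a) a = (rₚ + rₐ)/2 = 4.8166 × 10^11 m ≈ 3.22 AU
(b) e = (rₐ − rₚ)/(rₐ + rₚ) = (8.52526 × 10^11) / (9.63319 × 10^11) = 0.884987

Final answer:
(a) a = 3.22 AU
(b) e = 0.885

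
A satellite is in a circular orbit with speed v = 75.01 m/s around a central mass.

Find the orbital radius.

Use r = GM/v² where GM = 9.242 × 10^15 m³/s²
v = 75.01 m/s
GM = 9.242 × 10^15 m³/s²
v² = 5626.5 m²/s²
r = GM/v² = (9.242 × 10^15) / 5626.5 = 1.64258 × 10^12 m ≈ 1.643 Tm

Final answer: 1.643 Tm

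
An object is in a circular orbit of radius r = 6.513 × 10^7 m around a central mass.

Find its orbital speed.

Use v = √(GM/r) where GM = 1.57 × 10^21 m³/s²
r = 6.513 × 10^7 m
GM = 1.57 × 10^21 m³/s²
GM/r = (1.57 × 10^21) / (6.513 × 10^7) = 2.41056 × 10^13 m²/s²
v = √(GM/r) = 4.90975 × 10^6 m/s ≈ 4910 km/s

Final answer: 4910 km/s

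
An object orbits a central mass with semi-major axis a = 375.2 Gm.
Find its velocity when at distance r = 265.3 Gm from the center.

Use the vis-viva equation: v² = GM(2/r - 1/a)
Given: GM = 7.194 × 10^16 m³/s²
a = 375.2 Gm = 3.752 × 10^11 m
r = 265.3 Gm = 2.653 × 10^11 m
GM = 7.194 × 10^16 m³/s²
2/r − 1/a = 7.53864 × 10^-12 − 2.66525 × 10^-12 = 4.87339 × 10^-12 m⁻¹
v² = GM (2/r − 1/a) = 350592 m²/s²
v = 592.108 m/s ≈ 592.1 m/s

Final answer: 592.1 m/s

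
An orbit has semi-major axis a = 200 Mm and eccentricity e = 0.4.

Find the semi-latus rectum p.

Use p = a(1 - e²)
a = 200 Mm = 2 × 10^8 m
e = 0.4,  e² = 0.16,  1 − e² = 0.84
p = a(1 − e²) = 2 × 10^8 m × 0.84 = 1.68 × 10^8 m ≈ 168 Mm

Final answer: p = 168 Mm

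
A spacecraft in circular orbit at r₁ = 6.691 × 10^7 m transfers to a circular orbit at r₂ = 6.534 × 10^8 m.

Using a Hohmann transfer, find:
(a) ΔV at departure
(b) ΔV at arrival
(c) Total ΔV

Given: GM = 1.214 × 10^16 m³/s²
r₁ = 6.691 × 10^7 m
r₂ = 6.534 × 10^8 m
GM = 1.214 × 10^16 m³/s²
Transfer ellipse: a_t = (r₁ + r₂)/2 = 3.60155 × 10^8 m
Circular speed at r₁: v₁ = √(GM/r₁) = 13469.9 m/s
Transfer speed at r₁ (periapsis): v₁ₜ = √(GM(2/r₁ − 1/a_t)) = 18143 m/s
(a) ΔV₁ = v₁ₜ − v₁ = 4673.1 m/s ≈ 4.673 km/s
Circular speed at r₂: v₂ = √(GM/r₂) = 4310.42 m/s
Transfer speed at r₂ (apoapsis): v₂ₜ = √(GM(2/r₂ − 1/a_t)) = 1857.89 m/s
(b) ΔV₂ = v₂ − v₂ₜ = 2452.53 m/s ≈ 2.453 km/s
(c) ΔV_total = ΔV₁ + ΔV₂ = 7125.63 m/s ≈ 7.126 km/s

Final answer:
(a) ΔV₁ = 4.673 km/s
(b) ΔV₂ = 2.453 km/s
(c) ΔV_total = 7.126 km/s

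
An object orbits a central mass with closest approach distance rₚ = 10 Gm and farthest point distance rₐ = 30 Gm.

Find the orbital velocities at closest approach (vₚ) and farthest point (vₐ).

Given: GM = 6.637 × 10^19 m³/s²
rₚ = 10 Gm = 1 × 10^10 m
rₐ = 30 Gm = 3 × 10^10 m
GM = 6.637 × 10^19 m³/s²
a = (rₚ + rₐ)/2 = 2 × 10^10 m
Vis-viva: v² = GM (2/r − 1/a)
vₚ² = 6.637 × 10^19 × (2 × 10^-10 − 5 × 10^-11) = 9.9555 × 10^9 m²/s²
vₚ = 99777.3 m/s ≈ 99.78 km/s
vₐ² = 6.637 × 10^19 × (6.66667 × 10^-11 − 5 × 10^-11) = 1.10617 × 10^9 m²/s²
vₐ = 33259.1 m/s ≈ 33.26 km/s

Final answer: vₚ = 99.78 km/s, vₐ = 33.26 km/s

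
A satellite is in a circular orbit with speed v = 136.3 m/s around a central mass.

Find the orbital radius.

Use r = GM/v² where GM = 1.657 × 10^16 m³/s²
v = 136.3 m/s
GM = 1.657 × 10^16 m³/s²
v² = 18577.7 m²/s²
r = GM/v² = (1.657 × 10^16) / 18577.7 = 8.9193 × 10^11 m ≈ 891.9 Gm

Final answer: 891.9 Gm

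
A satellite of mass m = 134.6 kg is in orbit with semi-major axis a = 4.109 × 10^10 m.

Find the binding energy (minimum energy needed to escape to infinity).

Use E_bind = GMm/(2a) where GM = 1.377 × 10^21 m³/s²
a = 4.109 × 10^10 m
GM = 1.377 × 10^21 m³/s²
m = 134.6 kg
GMm = 1.377 × 10^21 × 134.6 = 1.85344 × 10^23 m³·kg/s²
2a = 8.218 × 10^10 m
E_bind = GMm/(2a) = 2.25534 × 10^12 J ≈ 2.255 TJ

Final answer: 2.255 TJ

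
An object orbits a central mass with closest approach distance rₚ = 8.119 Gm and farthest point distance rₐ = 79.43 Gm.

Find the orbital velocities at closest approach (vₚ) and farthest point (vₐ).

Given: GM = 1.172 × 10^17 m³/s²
rₚ = 8.119 Gm = 8.119 × 10^9 m
rₐ = 79.43 Gm = 7.943 × 10^10 m
GM = 1.172 × 10^17 m³/s²
a = (rₚ + rₐ)/2 = 4.37745 × 10^10 m
Vis-viva: v² = GM (2/r − 1/a)
vₚ² = 1.172 × 10^17 × (2.46336 × 10^-10 − 2.28444 × 10^-11) = 2.61932 × 10^7 m²/s²
vₚ = 5117.93 m/s ≈ 5.118 km/s
vₐ² = 1.172 × 10^17 × (2.51794 × 10^-11 − 2.28444 × 10^-11) = 273668 m²/s²
vₐ = 523.133 m/s ≈ 523.1 m/s

Final answer: vₚ = 5.118 km/s, vₐ = 523.1 m/s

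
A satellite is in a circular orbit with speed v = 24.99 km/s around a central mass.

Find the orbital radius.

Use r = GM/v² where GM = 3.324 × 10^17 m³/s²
v = 24.99 km/s = 24990 m/s
GM = 3.324 × 10^17 m³/s²
v² = 6.245 × 10^8 m²/s²
r = GM/v² = (3.324 × 10^17) / (6.245 × 10^8) = 5.32266 × 10^8 m ≈ 532.3 Mm

Final answer: 532.3 Mm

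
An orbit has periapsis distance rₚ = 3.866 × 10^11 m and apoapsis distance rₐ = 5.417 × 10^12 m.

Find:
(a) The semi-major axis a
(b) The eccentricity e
rₚ = 3.866 × 10^11 m
rₐ = 5.417 × 10^12 m
(a) a = (rₚ + rₐ)/2 = 2.9018 × 10^12 m ≈ 2.902 × 10^12 m
(b) e = (rₐ − rₚ)/(rₐ + rₚ) = (5.0304 × 10^12) / (5.8036 × 10^12) = 0.866772

Final answer:
(a) a = 2.902 × 10^12 m
(b) e = 0.8668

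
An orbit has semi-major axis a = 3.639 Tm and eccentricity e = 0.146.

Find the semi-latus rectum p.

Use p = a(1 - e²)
a = 3.639 Tm = 3.639 × 10^12 m
e = 0.146,  e² = 0.021316,  1 − e² = 0.978684
p = a(1 − e²) = 3.639 × 10^12 m × 0.978684 = 3.56143 × 10^12 m ≈ 3.561 Tm

Final answer: p = 3.561 Tm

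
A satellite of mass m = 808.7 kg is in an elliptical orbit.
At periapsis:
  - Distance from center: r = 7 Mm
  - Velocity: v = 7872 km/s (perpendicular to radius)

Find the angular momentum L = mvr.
r = 7 Mm = 7 × 10^6 m
v = 7872 km/s = 7.872 × 10^6 m/s
vr = 7.872 × 10^6 × 7 × 10^6 = 5.5104 × 10^13 m²/s
L = m × vr = 808.7 × 5.5104 × 10^13 = 4.45626 × 10^16 kg·m²/s ≈ 4.456 × 10^16 kg·m²/s

Final answer: L = 4.456 × 10^16 kg·m²/s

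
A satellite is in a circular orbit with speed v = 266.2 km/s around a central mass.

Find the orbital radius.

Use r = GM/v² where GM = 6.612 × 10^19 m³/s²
v = 266.2 km/s = 266200 m/s
GM = 6.612 × 10^19 m³/s²
v² = 7.08624 × 10^10 m²/s²
r = GM/v² = (6.612 × 10^19) / (7.08624 × 10^10) = 9.33075 × 10^8 m ≈ 933.1 Mm

Final answer: 933.1 Mm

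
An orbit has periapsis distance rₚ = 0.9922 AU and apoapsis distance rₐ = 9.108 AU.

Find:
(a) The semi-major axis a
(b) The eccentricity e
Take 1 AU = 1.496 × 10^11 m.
rₚ = 0.9922 AU = 1.48433 × 10^11 m
rₐ = 9.108 AU = 1.36256 × 10^12 m
(a) a = (rₚ + rₐ)/2 = 7.55495 × 10^11 m ≈ 5.05 AU
(b) e = (rₐ − rₚ)/(rₐ + rₚ) = (1.21412 × 10^12) / (1.51099 × 10^12) = 0.803529

Final answer:
(a) a = 5.05 AU
(b) e = 0.8035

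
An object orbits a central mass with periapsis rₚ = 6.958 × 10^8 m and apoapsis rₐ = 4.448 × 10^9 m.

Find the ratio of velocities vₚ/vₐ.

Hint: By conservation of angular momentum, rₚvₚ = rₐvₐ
rₚ = 6.958 × 10^8 m
rₐ = 4.448 × 10^9 m
rₚvₚ = rₐvₐ  ⇒  vₚ/vₐ = rₐ/rₚ
vₚ/vₐ = (4.448 × 10^9) / (6.958 × 10^8) = 6.39264

Final answer: vₚ/vₐ = 6.393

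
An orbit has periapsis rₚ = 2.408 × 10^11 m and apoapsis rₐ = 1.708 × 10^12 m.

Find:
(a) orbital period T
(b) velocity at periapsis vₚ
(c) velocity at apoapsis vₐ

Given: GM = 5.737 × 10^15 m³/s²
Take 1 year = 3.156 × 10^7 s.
rₚ = 2.408 × 10^11 m
rₐ = 1.708 × 10^12 m
GM = 5.737 × 10^15 m³/s²
a = (rₚ + rₐ)/2 = 9.744 × 10^11 m
e = (rₐ − rₚ)/(rₐ + rₚ) = (1.4672 × 10^12) / (1.9488 × 10^12) = 0.752874
(a) a³ = 9.25149 × 10^35 m³;  T = 2π √(a³/GM) = 2π × 1.26988 × 10^10 s = 7.97891 × 10^10 s ≈ 2528 years
(b) vₚ² = GM (2/rₚ − 1/a) = 5.737 × 10^15 × (8.30565 × 10^-12 − 1.02627 × 10^-12) = 41761.8 m²/s²;  vₚ = 204.357 m/s ≈ 204.4 m/s
(c) vₐ² = GM (2/rₐ − 1/a) = 5.737 × 10^15 × (1.17096 × 10^-12 − 1.02627 × 10^-12) = 830.073 m²/s²;  vₐ = 28.811 m/s ≈ 28.81 m/s

Final answer:
(a) orbital period T = 2528 years
(b) velocity at periapsis vₚ = 204.4 m/s
(c) velocity at apoapsis vₐ = 28.81 m/s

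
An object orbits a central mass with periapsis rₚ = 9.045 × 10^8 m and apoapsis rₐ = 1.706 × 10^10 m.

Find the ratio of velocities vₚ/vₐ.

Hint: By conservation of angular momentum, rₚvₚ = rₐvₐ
rₚ = 9.045 × 10^8 m
rₐ = 1.706 × 10^10 m
rₚvₚ = rₐvₐ  ⇒  vₚ/vₐ = rₐ/rₚ
vₚ/vₐ = (1.706 × 10^10) / (9.045 × 10^8) = 18.8612

Final answer: vₚ/vₐ = 18.86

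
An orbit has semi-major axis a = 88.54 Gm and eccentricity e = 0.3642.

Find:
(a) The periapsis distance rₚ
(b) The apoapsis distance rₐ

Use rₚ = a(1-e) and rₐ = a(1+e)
a = 88.54 Gm = 8.854 × 10^10 m
e = 0.3642:  1 − e = 0.6358,  1 + e = 1.3642
(a) rₚ = a(1 − e) = 8.854 × 10^10 m × 0.6358 = 5.62937 × 10^10 m ≈ 56.29 Gm
(b) rₐ = a(1 + e) = 8.854 × 10^10 m × 1.3642 = 1.20786 × 10^11 m ≈ 120.8 Gm

Final answer:
(a) rₚ = 56.29 Gm
(b) rₐ = 120.8 Gm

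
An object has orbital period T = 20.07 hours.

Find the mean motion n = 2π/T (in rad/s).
T = 20.07 hours = 72252 s
n = 2π / 72252 s = 8.69621 × 10^-5 rad/s ≈ 8.696 × 10^-5 rad/s

Final answer: n = 8.696 × 10^-5 rad/s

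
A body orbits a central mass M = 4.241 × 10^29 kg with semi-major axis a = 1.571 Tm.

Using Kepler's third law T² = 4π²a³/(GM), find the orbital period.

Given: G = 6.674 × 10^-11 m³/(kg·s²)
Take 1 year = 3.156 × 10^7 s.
M = 4.241 × 10^29 kg
GM = G × M = 6.674 × 10^-11 × 4.241 × 10^29 = 2.83044 × 10^19 m³/s²
a = 1.571 Tm = 1.571 × 10^12 m
a³ = 3.87729 × 10^36 m³
T = 2π √(a³/GM) = 2π √((3.87729 × 10^36) / (2.83044 × 10^19)) = 2π × 3.70115 × 10^8 s
T = 2.3255 × 10^9 s ≈ 73.69 years

Final answer: 73.69 years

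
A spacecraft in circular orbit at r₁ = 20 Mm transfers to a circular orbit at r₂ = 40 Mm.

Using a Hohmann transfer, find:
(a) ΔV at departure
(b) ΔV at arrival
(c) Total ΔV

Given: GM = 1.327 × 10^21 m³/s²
r₁ = 20 Mm = 2 × 10^7 m
r₂ = 40 Mm = 4 × 10^7 m
GM = 1.327 × 10^21 m³/s²
Transfer ellipse: a_t = (r₁ + r₂)/2 = 3 × 10^7 m
Circular speed at r₁: v₁ = √(GM/r₁) = 8.14555 × 10^6 m/s
Transfer speed at r₁ (periapsis): v₁ₜ = √(GM(2/r₁ − 1/a_t)) = 9.40567 × 10^6 m/s
(a) ΔV₁ = v₁ₜ − v₁ = 1.26012 × 10^6 m/s ≈ 1260 km/s
Circular speed at r₂: v₂ = √(GM/r₂) = 5.75977 × 10^6 m/s
Transfer speed at r₂ (apoapsis): v₂ₜ = √(GM(2/r₂ − 1/a_t)) = 4.70284 × 10^6 m/s
(b) ΔV₂ = v₂ − v₂ₜ = 1.05694 × 10^6 m/s ≈ 1057 km/s
(c) ΔV_total = ΔV₁ + ΔV₂ = 2.31706 × 10^6 m/s ≈ 2317 km/s

Final answer:
(a) ΔV₁ = 1260 km/s
(b) ΔV₂ = 1057 km/s
(c) ΔV_total = 2317 km/s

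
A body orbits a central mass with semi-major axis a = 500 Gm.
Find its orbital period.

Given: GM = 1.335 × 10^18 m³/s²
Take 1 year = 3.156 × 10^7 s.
a = 500 Gm = 5 × 10^11 m
GM = 1.335 × 10^18 m³/s²
a³ = 1.25 × 10^35 m³
T = 2π √(a³/GM) = 2π √((1.25 × 10^35) / (1.335 × 10^18)) = 2π × 3.05995 × 10^8 s
T = 1.92262 × 10^9 s ≈ 60.92 years

Final answer: 60.92 years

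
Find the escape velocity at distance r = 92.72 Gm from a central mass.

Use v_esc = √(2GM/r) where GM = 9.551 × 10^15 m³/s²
r = 92.72 Gm = 9.272 × 10^10 m
GM = 9.551 × 10^15 m³/s²
2GM/r = 2 × (9.551 × 10^15) / (9.272 × 10^10) = 206018 m²/s²
v_esc = √(2GM/r) = 453.892 m/s ≈ 453.9 m/s

Final answer: 453.9 m/s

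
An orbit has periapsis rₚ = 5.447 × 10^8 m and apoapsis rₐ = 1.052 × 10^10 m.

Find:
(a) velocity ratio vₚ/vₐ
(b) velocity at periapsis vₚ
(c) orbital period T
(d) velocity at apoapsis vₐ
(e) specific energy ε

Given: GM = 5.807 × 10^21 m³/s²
rₚ = 5.447 × 10^8 m
rₐ = 1.052 × 10^10 m
GM = 5.807 × 10^21 m³/s²
a = (rₚ + rₐ)/2 = 5.53235 × 10^9 m
e = (rₐ − rₚ)/(rₐ + rₚ) = (9.9753 × 10^9) / (1.10647 × 10^10) = 0.901543
(a) vₚ/vₐ = rₐ/rₚ (angular momentum) = (1.052 × 10^10) / (5.447 × 10^8) = 19.3134 ≈ 19.31
(b) vₚ² = GM (2/rₚ − 1/a) = 5.807 × 10^21 × (3.67175 × 10^-9 − 1.80755 × 10^-10) = 2.02722 × 10^13 m²/s²;  vₚ = 4.50246 × 10^6 m/s ≈ 4502 km/s
(c) a³ = 1.69328 × 10^29 m³;  T = 2π √(a³/GM) = 2π × 5399.94 s = 33928.8 s ≈ 9.425 hours
(d) vₐ² = GM (2/rₐ − 1/a) = 5.807 × 10^21 × (1.90114 × 10^-10 − 1.80755 × 10^-10) = 5.4348 × 10^10 m²/s²;  vₐ = 233127 m/s ≈ 233.1 km/s
(e) 2a = 1.10647 × 10^10 m;  ε = −GM/(2a) = -5.24822 × 10^11 J/kg ≈ -524.8 GJ/kg

Final answer:
(a) velocity ratio vₚ/vₐ = 19.31
(b) velocity at periapsis vₚ = 4502 km/s
(c) orbital period T = 9.425 hours
(d) velocity at apoapsis vₐ = 233.1 km/s
(e) specific energy ε = -524.8 GJ/kg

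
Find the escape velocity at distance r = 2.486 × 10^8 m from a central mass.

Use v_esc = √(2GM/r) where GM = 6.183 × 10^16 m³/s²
r = 2.486 × 10^8 m
GM = 6.183 × 10^16 m³/s²
2GM/r = 2 × (6.183 × 10^16) / (2.486 × 10^8) = 4.97426 × 10^8 m²/s²
v_esc = √(2GM/r) = 22303 m/s ≈ 22.3 km/s

Final answer: 22.3 km/s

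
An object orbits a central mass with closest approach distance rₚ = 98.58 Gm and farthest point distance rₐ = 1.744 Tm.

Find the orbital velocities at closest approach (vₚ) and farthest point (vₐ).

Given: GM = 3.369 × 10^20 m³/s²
rₚ = 98.58 Gm = 9.858 × 10^10 m
rₐ = 1.744 Tm = 1.744 × 10^12 m
GM = 3.369 × 10^20 m³/s²
a = (rₚ + rₐ)/2 = 9.2129 × 10^11 m
Vis-viva: v² = GM (2/r − 1/a)
vₚ² = 3.369 × 10^20 × (2.02881 × 10^-11 − 1.08543 × 10^-12) = 6.46937 × 10^9 m²/s²
vₚ = 80432.4 m/s ≈ 80.43 km/s
vₐ² = 3.369 × 10^20 × (1.14679 × 10^-12 − 1.08543 × 10^-12) = 2.06703 × 10^7 m²/s²
vₐ = 4546.46 m/s ≈ 4.546 km/s

Final answer: vₚ = 80.43 km/s, vₐ = 4.546 km/s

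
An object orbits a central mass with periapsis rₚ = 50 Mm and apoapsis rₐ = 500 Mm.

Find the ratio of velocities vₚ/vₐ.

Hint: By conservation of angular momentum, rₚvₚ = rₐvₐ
rₚ = 50 Mm = 5 × 10^7 m
rₐ = 500 Mm = 5 × 10^8 m
rₚvₚ = rₐvₐ  ⇒  vₚ/vₐ = rₐ/rₚ
vₚ/vₐ = (5 × 10^8) / (5 × 10^7) = 10

Final answer: vₚ/vₐ = 10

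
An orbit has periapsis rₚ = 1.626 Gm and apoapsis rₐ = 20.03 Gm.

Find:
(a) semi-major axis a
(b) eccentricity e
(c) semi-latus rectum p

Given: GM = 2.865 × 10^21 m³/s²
rₚ = 1.626 Gm = 1.626 × 10^9 m
rₐ = 20.03 Gm = 2.003 × 10^10 m
GM = 2.865 × 10^21 m³/s²
a = (rₚ + rₐ)/2 = 1.0828 × 10^10 m
e = (rₐ − rₚ)/(rₐ + rₚ) = (1.8404 × 10^10) / (2.1656 × 10^10) = 0.849834
(a) a = 1.0828 × 10^10 m ≈ 10.83 Gm
(b) e = 0.849834 ≈ 0.8498
(c) 1 − e² = 0.277783;  p = a(1 − e²) = 1.0828 × 10^10 × 0.277783 = 3.00783 × 10^9 m ≈ 3.008 Gm

Final answer:
(a) semi-major axis a = 10.83 Gm
(b) eccentricity e = 0.8498
(c) semi-latus rectum p = 3.008 Gm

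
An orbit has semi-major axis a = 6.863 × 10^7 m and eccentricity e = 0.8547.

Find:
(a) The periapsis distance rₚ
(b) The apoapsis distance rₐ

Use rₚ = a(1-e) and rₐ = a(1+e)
a = 6.863 × 10^7 m
e = 0.8547:  1 − e = 0.1453,  1 + e = 1.8547
(a) rₚ = a(1 − e) = 6.863 × 10^7 m × 0.1453 = 9.97194 × 10^6 m ≈ 9.972 × 10^6 m
(b) rₐ = a(1 + e) = 6.863 × 10^7 m × 1.8547 = 1.27288 × 10^8 m ≈ 1.273 × 10^8 m

Final answer:
(a) rₚ = 9.972 × 10^6 m
(b) rₐ = 1.273 × 10^8 m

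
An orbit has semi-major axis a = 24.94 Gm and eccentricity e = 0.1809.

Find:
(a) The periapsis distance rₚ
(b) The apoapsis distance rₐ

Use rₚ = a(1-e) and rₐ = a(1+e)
a = 24.94 Gm = 2.494 × 10^10 m
e = 0.1809:  1 − e = 0.8191,  1 + e = 1.1809
(a) rₚ = a(1 − e) = 2.494 × 10^10 m × 0.8191 = 2.04284 × 10^10 m ≈ 20.43 Gm
(b) rₐ = a(1 + e) = 2.494 × 10^10 m × 1.1809 = 2.94516 × 10^10 m ≈ 29.45 Gm

Final answer:
(a) rₚ = 20.43 Gm
(b) rₐ = 29.45 Gm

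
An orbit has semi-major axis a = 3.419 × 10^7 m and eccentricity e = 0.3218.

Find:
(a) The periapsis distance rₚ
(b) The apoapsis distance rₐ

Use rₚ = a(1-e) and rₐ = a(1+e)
a = 3.419 × 10^7 m
e = 0.3218:  1 − e = 0.6782,  1 + e = 1.3218
(a) rₚ = a(1 − e) = 3.419 × 10^7 m × 0.6782 = 2.31877 × 10^7 m ≈ 2.319 × 10^7 m
(b) rₐ = a(1 + e) = 3.419 × 10^7 m × 1.3218 = 4.51923 × 10^7 m ≈ 4.519 × 10^7 m

Final answer:
(a) rₚ = 2.319 × 10^7 m
(b) rₐ = 4.519 × 10^7 m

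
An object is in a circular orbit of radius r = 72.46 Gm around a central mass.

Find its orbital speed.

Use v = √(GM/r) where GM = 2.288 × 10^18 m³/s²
r = 72.46 Gm = 7.246 × 10^10 m
GM = 2.288 × 10^18 m³/s²
GM/r = (2.288 × 10^18) / (7.246 × 10^10) = 3.1576 × 10^7 m²/s²
v = √(GM/r) = 5619.26 m/s ≈ 5.619 km/s

Final answer: 5.619 km/s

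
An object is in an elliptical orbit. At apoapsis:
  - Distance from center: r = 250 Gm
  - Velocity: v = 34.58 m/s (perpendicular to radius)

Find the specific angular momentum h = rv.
r = 250 Gm = 2.5 × 10^11 m
v = 34.58 m/s
h = rv = 2.5 × 10^11 × 34.58 = 8.645 × 10^12 m²/s ≈ 8.645 × 10^12 m²/s

Final answer: h = 8.645 × 10^12 m²/s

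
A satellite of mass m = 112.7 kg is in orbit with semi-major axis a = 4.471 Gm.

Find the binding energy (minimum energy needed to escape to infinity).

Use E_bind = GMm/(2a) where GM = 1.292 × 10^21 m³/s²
a = 4.471 Gm = 4.471 × 10^9 m
GM = 1.292 × 10^21 m³/s²
m = 112.7 kg
GMm = 1.292 × 10^21 × 112.7 = 1.45608 × 10^23 m³·kg/s²
2a = 8.942 × 10^9 m
E_bind = GMm/(2a) = 1.62837 × 10^13 J ≈ 16.28 TJ

Final answer: 16.28 TJ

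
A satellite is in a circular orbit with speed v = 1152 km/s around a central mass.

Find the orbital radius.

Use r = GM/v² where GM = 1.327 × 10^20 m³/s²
v = 1152 km/s = 1.152 × 10^6 m/s
GM = 1.327 × 10^20 m³/s²
v² = 1.3271 × 10^12 m²/s²
r = GM/v² = (1.327 × 10^20) / (1.3271 × 10^12) = 9.99922 × 10^7 m ≈ 99.99 Mm

Final answer: 99.99 Mm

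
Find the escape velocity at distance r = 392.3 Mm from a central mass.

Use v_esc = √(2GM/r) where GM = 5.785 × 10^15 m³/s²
r = 392.3 Mm = 3.923 × 10^8 m
GM = 5.785 × 10^15 m³/s²
2GM/r = 2 × (5.785 × 10^15) / (3.923 × 10^8) = 2.94927 × 10^7 m²/s²
v_esc = √(2GM/r) = 5430.72 m/s ≈ 5.431 km/s

Final answer: 5.431 km/s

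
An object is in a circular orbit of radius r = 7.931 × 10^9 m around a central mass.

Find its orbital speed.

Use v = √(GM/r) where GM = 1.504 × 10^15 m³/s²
r = 7.931 × 10^9 m
GM = 1.504 × 10^15 m³/s²
GM/r = (1.504 × 10^15) / (7.931 × 10^9) = 189636 m²/s²
v = √(GM/r) = 435.472 m/s ≈ 435.5 m/s

Final answer: 435.5 m/s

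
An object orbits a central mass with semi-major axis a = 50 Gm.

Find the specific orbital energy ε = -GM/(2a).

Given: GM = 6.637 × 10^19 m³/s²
a = 50 Gm = 5 × 10^10 m
GM = 6.637 × 10^19 m³/s²
2a = 1 × 10^11 m
ε = −GM/(2a) = -6.637 × 10^8 J/kg ≈ -663.7 MJ/kg

Final answer: -663.7 MJ/kg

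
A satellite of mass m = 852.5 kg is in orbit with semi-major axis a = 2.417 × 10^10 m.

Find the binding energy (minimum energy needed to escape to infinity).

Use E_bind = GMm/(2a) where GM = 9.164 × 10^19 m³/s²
a = 2.417 × 10^10 m
GM = 9.164 × 10^19 m³/s²
m = 852.5 kg
GMm = 9.164 × 10^19 × 852.5 = 7.81231 × 10^22 m³·kg/s²
2a = 4.834 × 10^10 m
E_bind = GMm/(2a) = 1.61612 × 10^12 J ≈ 1.616 TJ

Final answer: 1.616 TJ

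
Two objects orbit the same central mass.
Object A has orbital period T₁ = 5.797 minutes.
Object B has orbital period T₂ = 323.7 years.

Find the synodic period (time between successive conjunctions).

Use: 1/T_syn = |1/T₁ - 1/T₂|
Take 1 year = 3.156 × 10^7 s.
T₁ = 5.797 minutes = 347.82 s
T₂ = 323.7 years = 1.0216 × 10^10 s
1/T₁ = 0.00287505 s⁻¹
1/T₂ = 9.78859 × 10^-11 s⁻¹
|1/T₁ − 1/T₂| = 0.00287505 s⁻¹
T_syn = 1 / |1/T₁ − 1/T₂| = 347.82 s ≈ 5.797 minutes

Final answer: T_syn = 5.797 minutes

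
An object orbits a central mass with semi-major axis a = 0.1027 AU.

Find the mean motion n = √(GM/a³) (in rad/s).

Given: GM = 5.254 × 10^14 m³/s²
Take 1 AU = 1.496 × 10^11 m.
a = 0.1027 AU = 1.53639 × 10^10 m
GM = 5.254 × 10^14 m³/s²
a³ = 3.62665 × 10^30 m³
GM/a³ = (5.254 × 10^14) / (3.62665 × 10^30) = 1.44872 × 10^-16 s⁻²
n = √(GM/a³) = 1.20363 × 10^-8 rad/s ≈ 1.204 × 10^-8 rad/s

Final answer: n = 1.204 × 10^-8 rad/s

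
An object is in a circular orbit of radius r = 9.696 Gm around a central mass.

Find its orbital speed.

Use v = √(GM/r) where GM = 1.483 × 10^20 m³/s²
r = 9.696 Gm = 9.696 × 10^9 m
GM = 1.483 × 10^20 m³/s²
GM/r = (1.483 × 10^20) / (9.696 × 10^9) = 1.5295 × 10^10 m²/s²
v = √(GM/r) = 123673 m/s ≈ 123.7 km/s

Final answer: 123.7 km/s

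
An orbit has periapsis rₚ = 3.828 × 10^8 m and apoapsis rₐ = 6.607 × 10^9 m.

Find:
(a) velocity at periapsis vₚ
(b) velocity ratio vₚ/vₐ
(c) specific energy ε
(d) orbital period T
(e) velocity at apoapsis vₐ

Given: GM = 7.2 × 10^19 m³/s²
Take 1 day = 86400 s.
rₚ = 3.828 × 10^8 m
rₐ = 6.607 × 10^9 m
GM = 7.2 × 10^19 m³/s²
a = (rₚ + rₐ)/2 = 3.4949 × 10^9 m
e = (rₐ − rₚ)/(rₐ + rₚ) = (6.2242 × 10^9) / (6.9898 × 10^9) = 0.890469
(a) vₚ² = GM (2/rₚ − 1/a) = 7.2 × 10^19 × (5.22466 × 10^-9 − 2.86131 × 10^-10) = 3.55574 × 10^11 m²/s²;  vₚ = 596300 m/s ≈ 596.3 km/s
(b) vₚ/vₐ = rₐ/rₚ (angular momentum) = (6.607 × 10^9) / (3.828 × 10^8) = 17.2597 ≈ 17.26
(c) 2a = 6.9898 × 10^9 m;  ε = −GM/(2a) = -1.03007 × 10^10 J/kg ≈ -10.3 GJ/kg
(d) a³ = 4.26878 × 10^28 m³;  T = 2π √(a³/GM) = 2π × 24349.3 s = 152991 s ≈ 1.771 days
(e) vₐ² = GM (2/rₐ − 1/a) = 7.2 × 10^19 × (3.02709 × 10^-10 − 2.86131 × 10^-10) = 1.19362 × 10^9 m²/s²;  vₐ = 34548.8 m/s ≈ 34.55 km/s

Final answer:
(a) velocity at periapsis vₚ = 596.3 km/s
(b) velocity ratio vₚ/vₐ = 17.26
(c) specific energy ε = -10.3 GJ/kg
(d) orbital period T = 1.771 days
(e) velocity at apoapsis vₐ = 34.55 km/s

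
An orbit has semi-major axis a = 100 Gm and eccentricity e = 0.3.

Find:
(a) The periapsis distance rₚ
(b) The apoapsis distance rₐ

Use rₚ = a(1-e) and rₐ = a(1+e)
a = 100 Gm = 1 × 10^11 m
e = 0.3:  1 − e = 0.7,  1 + e = 1.3
(a) rₚ = a(1 − e) = 1 × 10^11 m × 0.7 = 7 × 10^10 m ≈ 70 Gm
(b) rₐ = a(1 + e) = 1 × 10^11 m × 1.3 = 1.3 × 10^11 m ≈ 130 Gm

Final answer:
(a) rₚ = 70 Gm
(b) rₐ = 130 Gm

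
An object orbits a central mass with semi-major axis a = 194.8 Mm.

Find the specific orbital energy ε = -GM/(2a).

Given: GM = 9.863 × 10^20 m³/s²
a = 194.8 Mm = 1.948 × 10^8 m
GM = 9.863 × 10^20 m³/s²
2a = 3.896 × 10^8 m
ε = −GM/(2a) = -2.53157 × 10^12 J/kg ≈ -2532 GJ/kg

Final answer: -2532 GJ/kg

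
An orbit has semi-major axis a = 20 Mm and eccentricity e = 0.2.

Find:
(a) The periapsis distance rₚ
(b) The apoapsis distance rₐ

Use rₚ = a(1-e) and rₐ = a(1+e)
a = 20 Mm = 2 × 10^7 m
e = 0.2:  1 − e = 0.8,  1 + e = 1.2
(a) rₚ = a(1 − e) = 2 × 10^7 m × 0.8 = 1.6 × 10^7 m ≈ 16 Mm
(b) rₐ = a(1 + e) = 2 × 10^7 m × 1.2 = 2.4 × 10^7 m ≈ 24 Mm

Final answer:
(a) rₚ = 16 Mm
(b) rₐ = 24 Mm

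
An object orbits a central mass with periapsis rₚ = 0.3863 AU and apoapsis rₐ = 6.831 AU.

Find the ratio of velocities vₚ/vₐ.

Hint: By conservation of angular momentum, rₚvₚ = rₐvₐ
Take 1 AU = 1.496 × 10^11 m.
rₚ = 0.3863 AU = 5.77905 × 10^10 m
rₐ = 6.831 AU = 1.02192 × 10^12 m
rₚvₚ = rₐvₐ  ⇒  vₚ/vₐ = rₐ/rₚ
vₚ/vₐ = (1.02192 × 10^12) / (5.77905 × 10^10) = 17.6831

Final answer: vₚ/vₐ = 17.68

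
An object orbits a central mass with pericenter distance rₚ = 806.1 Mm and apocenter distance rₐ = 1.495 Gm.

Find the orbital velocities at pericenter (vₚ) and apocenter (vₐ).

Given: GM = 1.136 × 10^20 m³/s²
rₚ = 806.1 Mm = 8.061 × 10^8 m
rₐ = 1.495 Gm = 1.495 × 10^9 m
GM = 1.136 × 10^20 m³/s²
a = (rₚ + rₐ)/2 = 1.15055 × 10^9 m
Vis-viva: v² = GM (2/r − 1/a)
vₚ² = 1.136 × 10^20 × (2.48108 × 10^-9 − 8.6915 × 10^-10) = 1.83115 × 10^11 m²/s²
vₚ = 427920 m/s ≈ 427.9 km/s
vₐ² = 1.136 × 10^20 × (1.33779 × 10^-9 − 8.6915 × 10^-10) = 5.32379 × 10^10 m²/s²
vₐ = 230733 m/s ≈ 230.7 km/s

Final answer: vₚ = 427.9 km/s, vₐ = 230.7 km/s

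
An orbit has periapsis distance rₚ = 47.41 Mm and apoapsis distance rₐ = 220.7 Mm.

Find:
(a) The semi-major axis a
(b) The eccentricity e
rₚ = 47.41 Mm = 4.741 × 10^7 m
rₐ = 220.7 Mm = 2.207 × 10^8 m
(a) a = (rₚ + rₐ)/2 = 1.34055 × 10^8 m ≈ 134.1 Mm
(b) e = (rₐ − rₚ)/(rₐ + rₚ) = (1.7329 × 10^8) / (2.6811 × 10^8) = 0.646339

Final answer:
(a) a = 134.1 Mm
(b) e = 0.6463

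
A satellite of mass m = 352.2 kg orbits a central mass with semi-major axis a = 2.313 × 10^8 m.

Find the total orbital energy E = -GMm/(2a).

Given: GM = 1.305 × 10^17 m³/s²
a = 2.313 × 10^8 m
GM = 1.305 × 10^17 m³/s²
2a = 4.626 × 10^8 m
GMm = 1.305 × 10^17 × 352.2 = 4.59621 × 10^19 m³·kg/s²
E = −GMm/(2a) = -9.9356 × 10^10 J ≈ -99.36 GJ

Final answer: -99.36 GJ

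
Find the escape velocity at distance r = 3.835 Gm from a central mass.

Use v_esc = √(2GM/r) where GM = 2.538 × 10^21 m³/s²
r = 3.835 Gm = 3.835 × 10^9 m
GM = 2.538 × 10^21 m³/s²
2GM/r = 2 × (2.538 × 10^21) / (3.835 × 10^9) = 1.3236 × 10^12 m²/s²
v_esc = √(2GM/r) = 1.15048 × 10^6 m/s ≈ 1150 km/s

Final answer: 1150 km/s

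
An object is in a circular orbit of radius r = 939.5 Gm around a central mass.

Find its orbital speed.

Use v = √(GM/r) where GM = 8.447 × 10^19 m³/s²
r = 939.5 Gm = 9.395 × 10^11 m
GM = 8.447 × 10^19 m³/s²
GM/r = (8.447 × 10^19) / (9.395 × 10^11) = 8.99095 × 10^7 m²/s²
v = √(GM/r) = 9482.06 m/s ≈ 9.482 km/s

Final answer: 9.482 km/s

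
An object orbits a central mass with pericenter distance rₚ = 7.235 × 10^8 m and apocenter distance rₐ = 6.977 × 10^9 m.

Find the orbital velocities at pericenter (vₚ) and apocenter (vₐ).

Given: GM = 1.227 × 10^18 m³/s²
rₚ = 7.235 × 10^8 m
rₐ = 6.977 × 10^9 m
GM = 1.227 × 10^18 m³/s²
a = (rₚ + rₐ)/2 = 3.85025 × 10^9 m
Vis-viva: v² = GM (2/r − 1/a)
vₚ² = 1.227 × 10^18 × (2.76434 × 10^-9 − 2.59723 × 10^-10) = 3.07316 × 10^9 m²/s²
vₚ = 55436.1 m/s ≈ 55.44 km/s
vₐ² = 1.227 × 10^18 × (2.86656 × 10^-10 − 2.59723 × 10^-10) = 3.30465 × 10^7 m²/s²
vₐ = 5748.61 m/s ≈ 5.749 km/s

Final answer: vₚ = 55.44 km/s, vₐ = 5.749 km/s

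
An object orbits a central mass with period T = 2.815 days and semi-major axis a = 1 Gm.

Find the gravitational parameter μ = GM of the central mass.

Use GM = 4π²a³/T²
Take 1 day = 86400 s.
T = 2.815 days = 243216 s
a = 1 Gm = 1 × 10^9 m
a³ = 1 × 10^27 m³
T² = 5.9154 × 10^10 s²
GM = 4π² × (1 × 10^27) / (5.9154 × 10^10) = 6.67383 × 10^17 m³/s²
GM ≈ 6.674 × 10^17 m³/s²

Final answer: GM = 6.674 × 10^17 m³/s²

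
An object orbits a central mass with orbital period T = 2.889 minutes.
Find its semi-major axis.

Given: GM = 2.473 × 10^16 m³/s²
T = 2.889 minutes = 173.34 s
GM = 2.473 × 10^16 m³/s²
Kepler's third law: a³ = GM T² / (4π²)
T² = 30046.8 s²
a³ = (2.473 × 10^16) × 30046.8 / (4π²) = 1.88218 × 10^19 m³
a = (a³)^(1/3) = 2.66003 × 10^6 m ≈ 2.66 × 10^6 m

Final answer: 2.66 × 10^6 m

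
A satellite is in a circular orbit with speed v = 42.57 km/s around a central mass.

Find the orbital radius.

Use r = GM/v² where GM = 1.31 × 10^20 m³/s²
v = 42.57 km/s = 42570 m/s
GM = 1.31 × 10^20 m³/s²
v² = 1.8122 × 10^9 m²/s²
r = GM/v² = (1.31 × 10^20) / (1.8122 × 10^9) = 7.22876 × 10^10 m ≈ 72.29 Gm

Final answer: 72.29 Gm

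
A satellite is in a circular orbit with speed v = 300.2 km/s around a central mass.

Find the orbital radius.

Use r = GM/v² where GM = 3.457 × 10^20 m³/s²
v = 300.2 km/s = 300200 m/s
GM = 3.457 × 10^20 m³/s²
v² = 9.012 × 10^10 m²/s²
r = GM/v² = (3.457 × 10^20) / (9.012 × 10^10) = 3.83599 × 10^9 m ≈ 3.836 Gm

Final answer: 3.836 Gm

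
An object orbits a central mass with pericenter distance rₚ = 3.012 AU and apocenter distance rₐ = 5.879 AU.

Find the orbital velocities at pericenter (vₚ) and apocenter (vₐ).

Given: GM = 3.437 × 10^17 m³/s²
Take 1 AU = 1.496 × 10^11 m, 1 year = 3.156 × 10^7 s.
rₚ = 3.012 AU = 4.50595 × 10^11 m
rₐ = 5.879 AU = 8.79498 × 10^11 m
GM = 3.437 × 10^17 m³/s²
a = (rₚ + rₐ)/2 = 6.65047 × 10^11 m
Vis-viva: v² = GM (2/r − 1/a)
vₚ² = 3.437 × 10^17 × (4.43857 × 10^-12 − 1.50365 × 10^-12) = 1.00873 × 10^6 m²/s²
vₚ = 1004.36 m/s ≈ 0.2119 AU/year
vₐ² = 3.437 × 10^17 × (2.27402 × 10^-12 − 1.50365 × 10^-12) = 264776 m²/s²
vₐ = 514.564 m/s ≈ 0.1086 AU/year

Final answer: vₚ = 0.2119 AU/year, vₐ = 0.1086 AU/year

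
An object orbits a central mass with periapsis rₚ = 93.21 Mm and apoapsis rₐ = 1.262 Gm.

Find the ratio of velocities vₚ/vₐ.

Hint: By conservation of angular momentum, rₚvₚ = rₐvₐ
rₚ = 93.21 Mm = 9.321 × 10^7 m
rₐ = 1.262 Gm = 1.262 × 10^9 m
rₚvₚ = rₐvₐ  ⇒  vₚ/vₐ = rₐ/rₚ
vₚ/vₐ = (1.262 × 10^9) / (9.321 × 10^7) = 13.5393

Final answer: vₚ/vₐ = 13.54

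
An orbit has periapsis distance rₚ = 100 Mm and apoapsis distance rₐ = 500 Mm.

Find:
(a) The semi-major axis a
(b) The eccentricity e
rₚ = 100 Mm = 1 × 10^8 m
rₐ = 500 Mm = 5 × 10^8 m
(a) a = (rₚ + rₐ)/2 = 3 × 10^8 m ≈ 300 Mm
(b) e = (rₐ − rₚ)/(rₐ + rₚ) = (4 × 10^8) / (6 × 10^8) = 0.666667

Final answer:
(a) a = 300 Mm
(b) e = 0.6667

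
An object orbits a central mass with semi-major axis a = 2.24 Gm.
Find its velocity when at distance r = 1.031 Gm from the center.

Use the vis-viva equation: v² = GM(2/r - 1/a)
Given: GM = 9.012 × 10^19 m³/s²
a = 2.24 Gm = 2.24 × 10^9 m
r = 1.031 Gm = 1.031 × 10^9 m
GM = 9.012 × 10^19 m³/s²
2/r − 1/a = 1.93986 × 10^-9 − 4.46429 × 10^-10 = 1.49344 × 10^-9 m⁻¹
v² = GM (2/r − 1/a) = 1.34588 × 10^11 m²/s²
v = 366863 m/s ≈ 366.9 km/s

Final answer: 366.9 km/s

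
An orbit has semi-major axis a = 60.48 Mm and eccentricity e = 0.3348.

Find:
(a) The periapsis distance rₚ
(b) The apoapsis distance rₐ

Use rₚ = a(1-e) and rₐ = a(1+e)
a = 60.48 Mm = 6.048 × 10^7 m
e = 0.3348:  1 − e = 0.6652,  1 + e = 1.3348
(a) rₚ = a(1 − e) = 6.048 × 10^7 m × 0.6652 = 4.02313 × 10^7 m ≈ 40.23 Mm
(b) rₐ = a(1 + e) = 6.048 × 10^7 m × 1.3348 = 8.07287 × 10^7 m ≈ 80.73 Mm

Final answer:
(a) rₚ = 40.23 Mm
(b) rₐ = 80.73 Mm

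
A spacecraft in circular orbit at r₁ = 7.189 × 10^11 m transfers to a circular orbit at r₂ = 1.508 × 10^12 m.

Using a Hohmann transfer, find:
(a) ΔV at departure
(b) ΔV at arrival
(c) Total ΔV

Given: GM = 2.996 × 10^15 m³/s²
r₁ = 7.189 × 10^11 m
r₂ = 1.508 × 10^12 m
GM = 2.996 × 10^15 m³/s²
Transfer ellipse: a_t = (r₁ + r₂)/2 = 1.11345 × 10^12 m
Circular speed at r₁: v₁ = √(GM/r₁) = 64.556 m/s
Transfer speed at r₁ (periapsis): v₁ₜ = √(GM(2/r₁ − 1/a_t)) = 75.128 m/s
(a) ΔV₁ = v₁ₜ − v₁ = 10.572 m/s ≈ 10.57 m/s
Circular speed at r₂: v₂ = √(GM/r₂) = 44.5728 m/s
Transfer speed at r₂ (apoapsis): v₂ₜ = √(GM(2/r₂ − 1/a_t)) = 35.8153 m/s
(b) ΔV₂ = v₂ − v₂ₜ = 8.75749 m/s ≈ 8.757 m/s
(c) ΔV_total = ΔV₁ + ΔV₂ = 19.3295 m/s ≈ 19.33 m/s

Final answer:
(a) ΔV₁ = 10.57 m/s
(b) ΔV₂ = 8.757 m/s
(c) ΔV_total = 19.33 m/s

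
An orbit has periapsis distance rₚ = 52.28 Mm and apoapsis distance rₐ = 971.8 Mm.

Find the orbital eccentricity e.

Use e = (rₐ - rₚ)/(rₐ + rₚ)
rₚ = 52.28 Mm = 5.228 × 10^7 m
rₐ = 971.8 Mm = 9.718 × 10^8 m
rₐ − rₚ = 9.1952 × 10^8 m
rₐ + rₚ = 1.02408 × 10^9 m
e = (rₐ − rₚ)/(rₐ + rₚ) = 0.897899

Final answer: e = 0.8979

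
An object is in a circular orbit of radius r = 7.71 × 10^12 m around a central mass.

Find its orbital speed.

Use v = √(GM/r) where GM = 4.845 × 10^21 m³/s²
r = 7.71 × 10^12 m
GM = 4.845 × 10^21 m³/s²
GM/r = (4.845 × 10^21) / (7.71 × 10^12) = 6.28405 × 10^8 m²/s²
v = √(GM/r) = 25068 m/s ≈ 25.07 km/s

Final answer: 25.07 km/s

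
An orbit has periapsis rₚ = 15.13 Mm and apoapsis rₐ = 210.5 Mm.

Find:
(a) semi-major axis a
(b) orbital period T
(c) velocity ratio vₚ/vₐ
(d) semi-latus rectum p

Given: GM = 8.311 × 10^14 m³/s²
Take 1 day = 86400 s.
rₚ = 15.13 Mm = 1.513 × 10^7 m
rₐ = 210.5 Mm = 2.105 × 10^8 m
GM = 8.311 × 10^14 m³/s²
a = (rₚ + rₐ)/2 = 1.12815 × 10^8 m
e = (rₐ − rₚ)/(rₐ + rₚ) = (1.9537 × 10^8) / (2.2563 × 10^8) = 0.865887
(a) a = 1.12815 × 10^8 m ≈ 112.8 Mm
(b) a³ = 1.43582 × 10^24 m³;  T = 2π √(a³/GM) = 2π × 41564.6 s = 261158 s ≈ 3.023 days
(c) vₚ/vₐ = rₐ/rₚ (angular momentum) = (2.105 × 10^8) / (1.513 × 10^7) = 13.9128 ≈ 13.91
(d) 1 − e² = 0.25024;  p = a(1 − e²) = 1.12815 × 10^8 × 0.25024 = 2.82309 × 10^7 m ≈ 28.23 Mm

Final answer:
(a) semi-major axis a = 112.8 Mm
(b) orbital period T = 3.023 days
(c) velocity ratio vₚ/vₐ = 13.91
(d) semi-latus rectum p = 28.23 Mm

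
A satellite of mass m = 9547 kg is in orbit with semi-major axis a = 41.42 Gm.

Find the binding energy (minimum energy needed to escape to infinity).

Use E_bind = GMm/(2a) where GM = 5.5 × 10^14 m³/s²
a = 41.42 Gm = 4.142 × 10^10 m
GM = 5.5 × 10^14 m³/s²
m = 9547 kg
GMm = 5.5 × 10^14 × 9547 = 5.25085 × 10^18 m³·kg/s²
2a = 8.284 × 10^10 m
E_bind = GMm/(2a) = 6.33854 × 10^7 J ≈ 63.39 MJ

Final answer: 63.39 MJ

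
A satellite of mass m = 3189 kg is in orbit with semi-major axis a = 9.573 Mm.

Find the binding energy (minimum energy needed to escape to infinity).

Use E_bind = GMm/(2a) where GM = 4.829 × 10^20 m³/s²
a = 9.573 Mm = 9.573 × 10^6 m
GM = 4.829 × 10^20 m³/s²
m = 3189 kg
GMm = 4.829 × 10^20 × 3189 = 1.53997 × 10^24 m³·kg/s²
2a = 1.9146 × 10^7 m
E_bind = GMm/(2a) = 8.04329 × 10^16 J ≈ 80.43 PJ

Final answer: 80.43 PJ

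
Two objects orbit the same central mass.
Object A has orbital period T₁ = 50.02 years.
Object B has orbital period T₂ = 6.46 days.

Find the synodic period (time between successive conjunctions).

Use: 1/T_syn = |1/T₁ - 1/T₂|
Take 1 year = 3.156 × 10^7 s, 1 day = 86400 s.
T₁ = 50.02 years = 1.57863 × 10^9 s
T₂ = 6.46 days = 558144 s
1/T₁ = 6.3346 × 10^-10 s⁻¹
1/T₂ = 1.79165 × 10^-6 s⁻¹
|1/T₁ − 1/T₂| = 1.79102 × 10^-6 s⁻¹
T_syn = 1 / |1/T₁ − 1/T₂| = 558341 s ≈ 6.462 days

Final answer: T_syn = 6.462 days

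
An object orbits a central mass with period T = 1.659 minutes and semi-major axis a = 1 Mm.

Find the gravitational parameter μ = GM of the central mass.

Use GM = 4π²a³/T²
T = 1.659 minutes = 99.54 s
a = 1 Mm = 1 × 10^6 m
a³ = 1 × 10^18 m³
T² = 9908.21 s²
GM = 4π² × (1 × 10^18) / 9908.21 = 3.98441 × 10^15 m³/s²
GM ≈ 3.984 × 10^15 m³/s²

Final answer: GM = 3.984 × 10^15 m³/s²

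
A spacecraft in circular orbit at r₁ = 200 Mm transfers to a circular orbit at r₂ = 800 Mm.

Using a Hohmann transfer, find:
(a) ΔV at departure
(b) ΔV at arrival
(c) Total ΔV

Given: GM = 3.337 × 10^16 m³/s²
r₁ = 200 Mm = 2 × 10^8 m
r₂ = 800 Mm = 8 × 10^8 m
GM = 3.337 × 10^16 m³/s²
Transfer ellipse: a_t = (r₁ + r₂)/2 = 5 × 10^8 m
Circular speed at r₁: v₁ = √(GM/r₁) = 12917 m/s
Transfer speed at r₁ (periapsis): v₁ₜ = √(GM(2/r₁ − 1/a_t)) = 16338.9 m/s
(a) ΔV₁ = v₁ₜ − v₁ = 3421.87 m/s ≈ 3.422 km/s
Circular speed at r₂: v₂ = √(GM/r₂) = 6458.52 m/s
Transfer speed at r₂ (apoapsis): v₂ₜ = √(GM(2/r₂ − 1/a_t)) = 4084.73 m/s
(b) ΔV₂ = v₂ − v₂ₜ = 2373.79 m/s ≈ 2.374 km/s
(c) ΔV_total = ΔV₁ + ΔV₂ = 5795.66 m/s ≈ 5.796 km/s

Final answer:
(a) ΔV₁ = 3.422 km/s
(b) ΔV₂ = 2.374 km/s
(c) ΔV_total = 5.796 km/s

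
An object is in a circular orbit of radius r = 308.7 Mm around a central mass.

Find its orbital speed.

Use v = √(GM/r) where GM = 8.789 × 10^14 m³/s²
r = 308.7 Mm = 3.087 × 10^8 m
GM = 8.789 × 10^14 m³/s²
GM/r = (8.789 × 10^14) / (3.087 × 10^8) = 2.8471 × 10^6 m²/s²
v = √(GM/r) = 1687.34 m/s ≈ 1.687 km/s

Final answer: 1.687 km/s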